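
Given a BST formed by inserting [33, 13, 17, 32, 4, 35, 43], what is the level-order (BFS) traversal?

Tree insertion order: [33, 13, 17, 32, 4, 35, 43]
Tree (level-order array): [33, 13, 35, 4, 17, None, 43, None, None, None, 32]
BFS from the root, enqueuing left then right child of each popped node:
  queue [33] -> pop 33, enqueue [13, 35], visited so far: [33]
  queue [13, 35] -> pop 13, enqueue [4, 17], visited so far: [33, 13]
  queue [35, 4, 17] -> pop 35, enqueue [43], visited so far: [33, 13, 35]
  queue [4, 17, 43] -> pop 4, enqueue [none], visited so far: [33, 13, 35, 4]
  queue [17, 43] -> pop 17, enqueue [32], visited so far: [33, 13, 35, 4, 17]
  queue [43, 32] -> pop 43, enqueue [none], visited so far: [33, 13, 35, 4, 17, 43]
  queue [32] -> pop 32, enqueue [none], visited so far: [33, 13, 35, 4, 17, 43, 32]
Result: [33, 13, 35, 4, 17, 43, 32]


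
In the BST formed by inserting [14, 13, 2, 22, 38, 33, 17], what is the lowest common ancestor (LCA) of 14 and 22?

Tree insertion order: [14, 13, 2, 22, 38, 33, 17]
Tree (level-order array): [14, 13, 22, 2, None, 17, 38, None, None, None, None, 33]
In a BST, the LCA of p=14, q=22 is the first node v on the
root-to-leaf path with p <= v <= q (go left if both < v, right if both > v).
Walk from root:
  at 14: 14 <= 14 <= 22, this is the LCA
LCA = 14


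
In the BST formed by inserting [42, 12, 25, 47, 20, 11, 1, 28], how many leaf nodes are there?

Tree built from: [42, 12, 25, 47, 20, 11, 1, 28]
Tree (level-order array): [42, 12, 47, 11, 25, None, None, 1, None, 20, 28]
Rule: A leaf has 0 children.
Per-node child counts:
  node 42: 2 child(ren)
  node 12: 2 child(ren)
  node 11: 1 child(ren)
  node 1: 0 child(ren)
  node 25: 2 child(ren)
  node 20: 0 child(ren)
  node 28: 0 child(ren)
  node 47: 0 child(ren)
Matching nodes: [1, 20, 28, 47]
Count of leaf nodes: 4


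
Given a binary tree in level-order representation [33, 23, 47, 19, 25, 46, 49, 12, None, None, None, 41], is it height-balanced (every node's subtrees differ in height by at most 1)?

Tree (level-order array): [33, 23, 47, 19, 25, 46, 49, 12, None, None, None, 41]
Definition: a tree is height-balanced if, at every node, |h(left) - h(right)| <= 1 (empty subtree has height -1).
Bottom-up per-node check:
  node 12: h_left=-1, h_right=-1, diff=0 [OK], height=0
  node 19: h_left=0, h_right=-1, diff=1 [OK], height=1
  node 25: h_left=-1, h_right=-1, diff=0 [OK], height=0
  node 23: h_left=1, h_right=0, diff=1 [OK], height=2
  node 41: h_left=-1, h_right=-1, diff=0 [OK], height=0
  node 46: h_left=0, h_right=-1, diff=1 [OK], height=1
  node 49: h_left=-1, h_right=-1, diff=0 [OK], height=0
  node 47: h_left=1, h_right=0, diff=1 [OK], height=2
  node 33: h_left=2, h_right=2, diff=0 [OK], height=3
All nodes satisfy the balance condition.
Result: Balanced


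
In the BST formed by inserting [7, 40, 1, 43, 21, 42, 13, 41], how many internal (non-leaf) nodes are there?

Tree built from: [7, 40, 1, 43, 21, 42, 13, 41]
Tree (level-order array): [7, 1, 40, None, None, 21, 43, 13, None, 42, None, None, None, 41]
Rule: An internal node has at least one child.
Per-node child counts:
  node 7: 2 child(ren)
  node 1: 0 child(ren)
  node 40: 2 child(ren)
  node 21: 1 child(ren)
  node 13: 0 child(ren)
  node 43: 1 child(ren)
  node 42: 1 child(ren)
  node 41: 0 child(ren)
Matching nodes: [7, 40, 21, 43, 42]
Count of internal (non-leaf) nodes: 5


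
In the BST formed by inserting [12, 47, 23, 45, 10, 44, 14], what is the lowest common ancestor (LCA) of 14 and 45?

Tree insertion order: [12, 47, 23, 45, 10, 44, 14]
Tree (level-order array): [12, 10, 47, None, None, 23, None, 14, 45, None, None, 44]
In a BST, the LCA of p=14, q=45 is the first node v on the
root-to-leaf path with p <= v <= q (go left if both < v, right if both > v).
Walk from root:
  at 12: both 14 and 45 > 12, go right
  at 47: both 14 and 45 < 47, go left
  at 23: 14 <= 23 <= 45, this is the LCA
LCA = 23


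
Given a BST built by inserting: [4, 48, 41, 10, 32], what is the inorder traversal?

Tree insertion order: [4, 48, 41, 10, 32]
Tree (level-order array): [4, None, 48, 41, None, 10, None, None, 32]
Inorder traversal: [4, 10, 32, 41, 48]


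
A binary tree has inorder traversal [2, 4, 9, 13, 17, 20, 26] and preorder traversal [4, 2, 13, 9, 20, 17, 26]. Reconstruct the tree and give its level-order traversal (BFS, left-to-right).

Inorder:  [2, 4, 9, 13, 17, 20, 26]
Preorder: [4, 2, 13, 9, 20, 17, 26]
Algorithm: preorder visits root first, so consume preorder in order;
for each root, split the current inorder slice at that value into
left-subtree inorder and right-subtree inorder, then recurse.
Recursive splits:
  root=4; inorder splits into left=[2], right=[9, 13, 17, 20, 26]
  root=2; inorder splits into left=[], right=[]
  root=13; inorder splits into left=[9], right=[17, 20, 26]
  root=9; inorder splits into left=[], right=[]
  root=20; inorder splits into left=[17], right=[26]
  root=17; inorder splits into left=[], right=[]
  root=26; inorder splits into left=[], right=[]
Reconstructed level-order: [4, 2, 13, 9, 20, 17, 26]


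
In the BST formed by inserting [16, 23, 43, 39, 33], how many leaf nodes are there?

Tree built from: [16, 23, 43, 39, 33]
Tree (level-order array): [16, None, 23, None, 43, 39, None, 33]
Rule: A leaf has 0 children.
Per-node child counts:
  node 16: 1 child(ren)
  node 23: 1 child(ren)
  node 43: 1 child(ren)
  node 39: 1 child(ren)
  node 33: 0 child(ren)
Matching nodes: [33]
Count of leaf nodes: 1


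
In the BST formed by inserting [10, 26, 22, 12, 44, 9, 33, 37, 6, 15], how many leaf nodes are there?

Tree built from: [10, 26, 22, 12, 44, 9, 33, 37, 6, 15]
Tree (level-order array): [10, 9, 26, 6, None, 22, 44, None, None, 12, None, 33, None, None, 15, None, 37]
Rule: A leaf has 0 children.
Per-node child counts:
  node 10: 2 child(ren)
  node 9: 1 child(ren)
  node 6: 0 child(ren)
  node 26: 2 child(ren)
  node 22: 1 child(ren)
  node 12: 1 child(ren)
  node 15: 0 child(ren)
  node 44: 1 child(ren)
  node 33: 1 child(ren)
  node 37: 0 child(ren)
Matching nodes: [6, 15, 37]
Count of leaf nodes: 3


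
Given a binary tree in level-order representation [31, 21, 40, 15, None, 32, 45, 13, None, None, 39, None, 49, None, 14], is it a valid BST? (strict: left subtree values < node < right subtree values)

Level-order array: [31, 21, 40, 15, None, 32, 45, 13, None, None, 39, None, 49, None, 14]
Validate using subtree bounds (lo, hi): at each node, require lo < value < hi,
then recurse left with hi=value and right with lo=value.
Preorder trace (stopping at first violation):
  at node 31 with bounds (-inf, +inf): OK
  at node 21 with bounds (-inf, 31): OK
  at node 15 with bounds (-inf, 21): OK
  at node 13 with bounds (-inf, 15): OK
  at node 14 with bounds (13, 15): OK
  at node 40 with bounds (31, +inf): OK
  at node 32 with bounds (31, 40): OK
  at node 39 with bounds (32, 40): OK
  at node 45 with bounds (40, +inf): OK
  at node 49 with bounds (45, +inf): OK
No violation found at any node.
Result: Valid BST


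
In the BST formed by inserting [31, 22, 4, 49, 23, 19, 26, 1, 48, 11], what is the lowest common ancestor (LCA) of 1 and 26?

Tree insertion order: [31, 22, 4, 49, 23, 19, 26, 1, 48, 11]
Tree (level-order array): [31, 22, 49, 4, 23, 48, None, 1, 19, None, 26, None, None, None, None, 11]
In a BST, the LCA of p=1, q=26 is the first node v on the
root-to-leaf path with p <= v <= q (go left if both < v, right if both > v).
Walk from root:
  at 31: both 1 and 26 < 31, go left
  at 22: 1 <= 22 <= 26, this is the LCA
LCA = 22


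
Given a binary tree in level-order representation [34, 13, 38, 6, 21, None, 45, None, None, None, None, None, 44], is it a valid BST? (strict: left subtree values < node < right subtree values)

Level-order array: [34, 13, 38, 6, 21, None, 45, None, None, None, None, None, 44]
Validate using subtree bounds (lo, hi): at each node, require lo < value < hi,
then recurse left with hi=value and right with lo=value.
Preorder trace (stopping at first violation):
  at node 34 with bounds (-inf, +inf): OK
  at node 13 with bounds (-inf, 34): OK
  at node 6 with bounds (-inf, 13): OK
  at node 21 with bounds (13, 34): OK
  at node 38 with bounds (34, +inf): OK
  at node 45 with bounds (38, +inf): OK
  at node 44 with bounds (45, +inf): VIOLATION
Node 44 violates its bound: not (45 < 44 < +inf).
Result: Not a valid BST


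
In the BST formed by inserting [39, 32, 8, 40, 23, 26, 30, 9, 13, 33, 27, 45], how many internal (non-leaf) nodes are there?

Tree built from: [39, 32, 8, 40, 23, 26, 30, 9, 13, 33, 27, 45]
Tree (level-order array): [39, 32, 40, 8, 33, None, 45, None, 23, None, None, None, None, 9, 26, None, 13, None, 30, None, None, 27]
Rule: An internal node has at least one child.
Per-node child counts:
  node 39: 2 child(ren)
  node 32: 2 child(ren)
  node 8: 1 child(ren)
  node 23: 2 child(ren)
  node 9: 1 child(ren)
  node 13: 0 child(ren)
  node 26: 1 child(ren)
  node 30: 1 child(ren)
  node 27: 0 child(ren)
  node 33: 0 child(ren)
  node 40: 1 child(ren)
  node 45: 0 child(ren)
Matching nodes: [39, 32, 8, 23, 9, 26, 30, 40]
Count of internal (non-leaf) nodes: 8


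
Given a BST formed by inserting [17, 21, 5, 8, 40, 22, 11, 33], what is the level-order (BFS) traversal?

Tree insertion order: [17, 21, 5, 8, 40, 22, 11, 33]
Tree (level-order array): [17, 5, 21, None, 8, None, 40, None, 11, 22, None, None, None, None, 33]
BFS from the root, enqueuing left then right child of each popped node:
  queue [17] -> pop 17, enqueue [5, 21], visited so far: [17]
  queue [5, 21] -> pop 5, enqueue [8], visited so far: [17, 5]
  queue [21, 8] -> pop 21, enqueue [40], visited so far: [17, 5, 21]
  queue [8, 40] -> pop 8, enqueue [11], visited so far: [17, 5, 21, 8]
  queue [40, 11] -> pop 40, enqueue [22], visited so far: [17, 5, 21, 8, 40]
  queue [11, 22] -> pop 11, enqueue [none], visited so far: [17, 5, 21, 8, 40, 11]
  queue [22] -> pop 22, enqueue [33], visited so far: [17, 5, 21, 8, 40, 11, 22]
  queue [33] -> pop 33, enqueue [none], visited so far: [17, 5, 21, 8, 40, 11, 22, 33]
Result: [17, 5, 21, 8, 40, 11, 22, 33]


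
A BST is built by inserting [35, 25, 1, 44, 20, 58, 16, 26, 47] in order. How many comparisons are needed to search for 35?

Search path for 35: 35
Found: True
Comparisons: 1


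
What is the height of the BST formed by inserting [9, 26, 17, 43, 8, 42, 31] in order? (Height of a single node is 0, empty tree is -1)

Insertion order: [9, 26, 17, 43, 8, 42, 31]
Tree (level-order array): [9, 8, 26, None, None, 17, 43, None, None, 42, None, 31]
Compute height bottom-up (empty subtree = -1):
  height(8) = 1 + max(-1, -1) = 0
  height(17) = 1 + max(-1, -1) = 0
  height(31) = 1 + max(-1, -1) = 0
  height(42) = 1 + max(0, -1) = 1
  height(43) = 1 + max(1, -1) = 2
  height(26) = 1 + max(0, 2) = 3
  height(9) = 1 + max(0, 3) = 4
Height = 4


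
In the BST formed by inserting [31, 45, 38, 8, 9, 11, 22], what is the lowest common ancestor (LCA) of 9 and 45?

Tree insertion order: [31, 45, 38, 8, 9, 11, 22]
Tree (level-order array): [31, 8, 45, None, 9, 38, None, None, 11, None, None, None, 22]
In a BST, the LCA of p=9, q=45 is the first node v on the
root-to-leaf path with p <= v <= q (go left if both < v, right if both > v).
Walk from root:
  at 31: 9 <= 31 <= 45, this is the LCA
LCA = 31


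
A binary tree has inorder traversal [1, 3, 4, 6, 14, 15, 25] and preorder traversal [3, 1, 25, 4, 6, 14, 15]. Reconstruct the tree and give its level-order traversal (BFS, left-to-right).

Inorder:  [1, 3, 4, 6, 14, 15, 25]
Preorder: [3, 1, 25, 4, 6, 14, 15]
Algorithm: preorder visits root first, so consume preorder in order;
for each root, split the current inorder slice at that value into
left-subtree inorder and right-subtree inorder, then recurse.
Recursive splits:
  root=3; inorder splits into left=[1], right=[4, 6, 14, 15, 25]
  root=1; inorder splits into left=[], right=[]
  root=25; inorder splits into left=[4, 6, 14, 15], right=[]
  root=4; inorder splits into left=[], right=[6, 14, 15]
  root=6; inorder splits into left=[], right=[14, 15]
  root=14; inorder splits into left=[], right=[15]
  root=15; inorder splits into left=[], right=[]
Reconstructed level-order: [3, 1, 25, 4, 6, 14, 15]


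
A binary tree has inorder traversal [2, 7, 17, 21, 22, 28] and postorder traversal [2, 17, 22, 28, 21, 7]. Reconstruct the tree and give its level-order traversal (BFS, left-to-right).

Inorder:   [2, 7, 17, 21, 22, 28]
Postorder: [2, 17, 22, 28, 21, 7]
Algorithm: postorder visits root last, so walk postorder right-to-left;
each value is the root of the current inorder slice — split it at that
value, recurse on the right subtree first, then the left.
Recursive splits:
  root=7; inorder splits into left=[2], right=[17, 21, 22, 28]
  root=21; inorder splits into left=[17], right=[22, 28]
  root=28; inorder splits into left=[22], right=[]
  root=22; inorder splits into left=[], right=[]
  root=17; inorder splits into left=[], right=[]
  root=2; inorder splits into left=[], right=[]
Reconstructed level-order: [7, 2, 21, 17, 28, 22]


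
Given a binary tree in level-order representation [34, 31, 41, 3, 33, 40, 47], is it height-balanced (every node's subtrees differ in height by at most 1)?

Tree (level-order array): [34, 31, 41, 3, 33, 40, 47]
Definition: a tree is height-balanced if, at every node, |h(left) - h(right)| <= 1 (empty subtree has height -1).
Bottom-up per-node check:
  node 3: h_left=-1, h_right=-1, diff=0 [OK], height=0
  node 33: h_left=-1, h_right=-1, diff=0 [OK], height=0
  node 31: h_left=0, h_right=0, diff=0 [OK], height=1
  node 40: h_left=-1, h_right=-1, diff=0 [OK], height=0
  node 47: h_left=-1, h_right=-1, diff=0 [OK], height=0
  node 41: h_left=0, h_right=0, diff=0 [OK], height=1
  node 34: h_left=1, h_right=1, diff=0 [OK], height=2
All nodes satisfy the balance condition.
Result: Balanced


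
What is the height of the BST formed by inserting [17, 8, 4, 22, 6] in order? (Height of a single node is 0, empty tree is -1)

Insertion order: [17, 8, 4, 22, 6]
Tree (level-order array): [17, 8, 22, 4, None, None, None, None, 6]
Compute height bottom-up (empty subtree = -1):
  height(6) = 1 + max(-1, -1) = 0
  height(4) = 1 + max(-1, 0) = 1
  height(8) = 1 + max(1, -1) = 2
  height(22) = 1 + max(-1, -1) = 0
  height(17) = 1 + max(2, 0) = 3
Height = 3


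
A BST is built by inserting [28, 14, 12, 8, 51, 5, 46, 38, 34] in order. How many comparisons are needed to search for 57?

Search path for 57: 28 -> 51
Found: False
Comparisons: 2


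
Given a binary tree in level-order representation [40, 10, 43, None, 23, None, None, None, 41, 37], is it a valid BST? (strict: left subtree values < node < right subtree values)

Level-order array: [40, 10, 43, None, 23, None, None, None, 41, 37]
Validate using subtree bounds (lo, hi): at each node, require lo < value < hi,
then recurse left with hi=value and right with lo=value.
Preorder trace (stopping at first violation):
  at node 40 with bounds (-inf, +inf): OK
  at node 10 with bounds (-inf, 40): OK
  at node 23 with bounds (10, 40): OK
  at node 41 with bounds (23, 40): VIOLATION
Node 41 violates its bound: not (23 < 41 < 40).
Result: Not a valid BST


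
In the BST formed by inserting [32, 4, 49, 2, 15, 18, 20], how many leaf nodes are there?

Tree built from: [32, 4, 49, 2, 15, 18, 20]
Tree (level-order array): [32, 4, 49, 2, 15, None, None, None, None, None, 18, None, 20]
Rule: A leaf has 0 children.
Per-node child counts:
  node 32: 2 child(ren)
  node 4: 2 child(ren)
  node 2: 0 child(ren)
  node 15: 1 child(ren)
  node 18: 1 child(ren)
  node 20: 0 child(ren)
  node 49: 0 child(ren)
Matching nodes: [2, 20, 49]
Count of leaf nodes: 3


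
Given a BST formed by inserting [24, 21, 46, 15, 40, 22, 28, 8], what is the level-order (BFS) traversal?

Tree insertion order: [24, 21, 46, 15, 40, 22, 28, 8]
Tree (level-order array): [24, 21, 46, 15, 22, 40, None, 8, None, None, None, 28]
BFS from the root, enqueuing left then right child of each popped node:
  queue [24] -> pop 24, enqueue [21, 46], visited so far: [24]
  queue [21, 46] -> pop 21, enqueue [15, 22], visited so far: [24, 21]
  queue [46, 15, 22] -> pop 46, enqueue [40], visited so far: [24, 21, 46]
  queue [15, 22, 40] -> pop 15, enqueue [8], visited so far: [24, 21, 46, 15]
  queue [22, 40, 8] -> pop 22, enqueue [none], visited so far: [24, 21, 46, 15, 22]
  queue [40, 8] -> pop 40, enqueue [28], visited so far: [24, 21, 46, 15, 22, 40]
  queue [8, 28] -> pop 8, enqueue [none], visited so far: [24, 21, 46, 15, 22, 40, 8]
  queue [28] -> pop 28, enqueue [none], visited so far: [24, 21, 46, 15, 22, 40, 8, 28]
Result: [24, 21, 46, 15, 22, 40, 8, 28]


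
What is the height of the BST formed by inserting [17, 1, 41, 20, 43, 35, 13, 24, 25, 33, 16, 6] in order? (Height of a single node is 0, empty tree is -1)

Insertion order: [17, 1, 41, 20, 43, 35, 13, 24, 25, 33, 16, 6]
Tree (level-order array): [17, 1, 41, None, 13, 20, 43, 6, 16, None, 35, None, None, None, None, None, None, 24, None, None, 25, None, 33]
Compute height bottom-up (empty subtree = -1):
  height(6) = 1 + max(-1, -1) = 0
  height(16) = 1 + max(-1, -1) = 0
  height(13) = 1 + max(0, 0) = 1
  height(1) = 1 + max(-1, 1) = 2
  height(33) = 1 + max(-1, -1) = 0
  height(25) = 1 + max(-1, 0) = 1
  height(24) = 1 + max(-1, 1) = 2
  height(35) = 1 + max(2, -1) = 3
  height(20) = 1 + max(-1, 3) = 4
  height(43) = 1 + max(-1, -1) = 0
  height(41) = 1 + max(4, 0) = 5
  height(17) = 1 + max(2, 5) = 6
Height = 6


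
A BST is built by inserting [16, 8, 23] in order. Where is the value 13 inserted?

Starting tree (level order): [16, 8, 23]
Insertion path: 16 -> 8
Result: insert 13 as right child of 8
Final tree (level order): [16, 8, 23, None, 13]


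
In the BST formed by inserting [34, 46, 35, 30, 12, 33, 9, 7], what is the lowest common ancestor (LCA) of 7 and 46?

Tree insertion order: [34, 46, 35, 30, 12, 33, 9, 7]
Tree (level-order array): [34, 30, 46, 12, 33, 35, None, 9, None, None, None, None, None, 7]
In a BST, the LCA of p=7, q=46 is the first node v on the
root-to-leaf path with p <= v <= q (go left if both < v, right if both > v).
Walk from root:
  at 34: 7 <= 34 <= 46, this is the LCA
LCA = 34


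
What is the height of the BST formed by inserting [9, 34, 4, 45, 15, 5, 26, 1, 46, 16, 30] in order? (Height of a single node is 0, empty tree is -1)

Insertion order: [9, 34, 4, 45, 15, 5, 26, 1, 46, 16, 30]
Tree (level-order array): [9, 4, 34, 1, 5, 15, 45, None, None, None, None, None, 26, None, 46, 16, 30]
Compute height bottom-up (empty subtree = -1):
  height(1) = 1 + max(-1, -1) = 0
  height(5) = 1 + max(-1, -1) = 0
  height(4) = 1 + max(0, 0) = 1
  height(16) = 1 + max(-1, -1) = 0
  height(30) = 1 + max(-1, -1) = 0
  height(26) = 1 + max(0, 0) = 1
  height(15) = 1 + max(-1, 1) = 2
  height(46) = 1 + max(-1, -1) = 0
  height(45) = 1 + max(-1, 0) = 1
  height(34) = 1 + max(2, 1) = 3
  height(9) = 1 + max(1, 3) = 4
Height = 4


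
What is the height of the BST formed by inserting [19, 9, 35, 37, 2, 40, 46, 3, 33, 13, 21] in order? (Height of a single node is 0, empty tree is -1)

Insertion order: [19, 9, 35, 37, 2, 40, 46, 3, 33, 13, 21]
Tree (level-order array): [19, 9, 35, 2, 13, 33, 37, None, 3, None, None, 21, None, None, 40, None, None, None, None, None, 46]
Compute height bottom-up (empty subtree = -1):
  height(3) = 1 + max(-1, -1) = 0
  height(2) = 1 + max(-1, 0) = 1
  height(13) = 1 + max(-1, -1) = 0
  height(9) = 1 + max(1, 0) = 2
  height(21) = 1 + max(-1, -1) = 0
  height(33) = 1 + max(0, -1) = 1
  height(46) = 1 + max(-1, -1) = 0
  height(40) = 1 + max(-1, 0) = 1
  height(37) = 1 + max(-1, 1) = 2
  height(35) = 1 + max(1, 2) = 3
  height(19) = 1 + max(2, 3) = 4
Height = 4


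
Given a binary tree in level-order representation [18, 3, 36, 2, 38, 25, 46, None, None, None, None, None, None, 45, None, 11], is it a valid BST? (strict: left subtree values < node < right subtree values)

Level-order array: [18, 3, 36, 2, 38, 25, 46, None, None, None, None, None, None, 45, None, 11]
Validate using subtree bounds (lo, hi): at each node, require lo < value < hi,
then recurse left with hi=value and right with lo=value.
Preorder trace (stopping at first violation):
  at node 18 with bounds (-inf, +inf): OK
  at node 3 with bounds (-inf, 18): OK
  at node 2 with bounds (-inf, 3): OK
  at node 38 with bounds (3, 18): VIOLATION
Node 38 violates its bound: not (3 < 38 < 18).
Result: Not a valid BST


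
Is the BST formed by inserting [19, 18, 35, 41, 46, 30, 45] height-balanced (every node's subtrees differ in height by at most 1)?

Tree (level-order array): [19, 18, 35, None, None, 30, 41, None, None, None, 46, 45]
Definition: a tree is height-balanced if, at every node, |h(left) - h(right)| <= 1 (empty subtree has height -1).
Bottom-up per-node check:
  node 18: h_left=-1, h_right=-1, diff=0 [OK], height=0
  node 30: h_left=-1, h_right=-1, diff=0 [OK], height=0
  node 45: h_left=-1, h_right=-1, diff=0 [OK], height=0
  node 46: h_left=0, h_right=-1, diff=1 [OK], height=1
  node 41: h_left=-1, h_right=1, diff=2 [FAIL (|-1-1|=2 > 1)], height=2
  node 35: h_left=0, h_right=2, diff=2 [FAIL (|0-2|=2 > 1)], height=3
  node 19: h_left=0, h_right=3, diff=3 [FAIL (|0-3|=3 > 1)], height=4
Node 41 violates the condition: |-1 - 1| = 2 > 1.
Result: Not balanced


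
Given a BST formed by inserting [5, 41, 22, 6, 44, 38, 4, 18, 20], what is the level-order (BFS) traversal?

Tree insertion order: [5, 41, 22, 6, 44, 38, 4, 18, 20]
Tree (level-order array): [5, 4, 41, None, None, 22, 44, 6, 38, None, None, None, 18, None, None, None, 20]
BFS from the root, enqueuing left then right child of each popped node:
  queue [5] -> pop 5, enqueue [4, 41], visited so far: [5]
  queue [4, 41] -> pop 4, enqueue [none], visited so far: [5, 4]
  queue [41] -> pop 41, enqueue [22, 44], visited so far: [5, 4, 41]
  queue [22, 44] -> pop 22, enqueue [6, 38], visited so far: [5, 4, 41, 22]
  queue [44, 6, 38] -> pop 44, enqueue [none], visited so far: [5, 4, 41, 22, 44]
  queue [6, 38] -> pop 6, enqueue [18], visited so far: [5, 4, 41, 22, 44, 6]
  queue [38, 18] -> pop 38, enqueue [none], visited so far: [5, 4, 41, 22, 44, 6, 38]
  queue [18] -> pop 18, enqueue [20], visited so far: [5, 4, 41, 22, 44, 6, 38, 18]
  queue [20] -> pop 20, enqueue [none], visited so far: [5, 4, 41, 22, 44, 6, 38, 18, 20]
Result: [5, 4, 41, 22, 44, 6, 38, 18, 20]


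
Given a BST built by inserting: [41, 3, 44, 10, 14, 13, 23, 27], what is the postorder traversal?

Tree insertion order: [41, 3, 44, 10, 14, 13, 23, 27]
Tree (level-order array): [41, 3, 44, None, 10, None, None, None, 14, 13, 23, None, None, None, 27]
Postorder traversal: [13, 27, 23, 14, 10, 3, 44, 41]


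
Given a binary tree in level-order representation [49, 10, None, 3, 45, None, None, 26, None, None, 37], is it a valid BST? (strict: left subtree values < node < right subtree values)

Level-order array: [49, 10, None, 3, 45, None, None, 26, None, None, 37]
Validate using subtree bounds (lo, hi): at each node, require lo < value < hi,
then recurse left with hi=value and right with lo=value.
Preorder trace (stopping at first violation):
  at node 49 with bounds (-inf, +inf): OK
  at node 10 with bounds (-inf, 49): OK
  at node 3 with bounds (-inf, 10): OK
  at node 45 with bounds (10, 49): OK
  at node 26 with bounds (10, 45): OK
  at node 37 with bounds (26, 45): OK
No violation found at any node.
Result: Valid BST


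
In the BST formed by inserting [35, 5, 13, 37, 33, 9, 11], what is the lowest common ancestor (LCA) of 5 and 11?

Tree insertion order: [35, 5, 13, 37, 33, 9, 11]
Tree (level-order array): [35, 5, 37, None, 13, None, None, 9, 33, None, 11]
In a BST, the LCA of p=5, q=11 is the first node v on the
root-to-leaf path with p <= v <= q (go left if both < v, right if both > v).
Walk from root:
  at 35: both 5 and 11 < 35, go left
  at 5: 5 <= 5 <= 11, this is the LCA
LCA = 5


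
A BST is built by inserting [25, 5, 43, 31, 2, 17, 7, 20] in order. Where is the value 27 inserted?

Starting tree (level order): [25, 5, 43, 2, 17, 31, None, None, None, 7, 20]
Insertion path: 25 -> 43 -> 31
Result: insert 27 as left child of 31
Final tree (level order): [25, 5, 43, 2, 17, 31, None, None, None, 7, 20, 27]


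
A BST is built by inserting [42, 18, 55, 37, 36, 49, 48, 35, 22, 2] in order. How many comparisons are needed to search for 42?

Search path for 42: 42
Found: True
Comparisons: 1


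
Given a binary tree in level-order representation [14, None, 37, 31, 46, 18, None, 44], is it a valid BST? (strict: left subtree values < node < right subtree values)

Level-order array: [14, None, 37, 31, 46, 18, None, 44]
Validate using subtree bounds (lo, hi): at each node, require lo < value < hi,
then recurse left with hi=value and right with lo=value.
Preorder trace (stopping at first violation):
  at node 14 with bounds (-inf, +inf): OK
  at node 37 with bounds (14, +inf): OK
  at node 31 with bounds (14, 37): OK
  at node 18 with bounds (14, 31): OK
  at node 46 with bounds (37, +inf): OK
  at node 44 with bounds (37, 46): OK
No violation found at any node.
Result: Valid BST


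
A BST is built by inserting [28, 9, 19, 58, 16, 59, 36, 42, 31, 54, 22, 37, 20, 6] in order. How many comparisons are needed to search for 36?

Search path for 36: 28 -> 58 -> 36
Found: True
Comparisons: 3


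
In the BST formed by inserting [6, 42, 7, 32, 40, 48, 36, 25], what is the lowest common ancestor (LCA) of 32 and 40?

Tree insertion order: [6, 42, 7, 32, 40, 48, 36, 25]
Tree (level-order array): [6, None, 42, 7, 48, None, 32, None, None, 25, 40, None, None, 36]
In a BST, the LCA of p=32, q=40 is the first node v on the
root-to-leaf path with p <= v <= q (go left if both < v, right if both > v).
Walk from root:
  at 6: both 32 and 40 > 6, go right
  at 42: both 32 and 40 < 42, go left
  at 7: both 32 and 40 > 7, go right
  at 32: 32 <= 32 <= 40, this is the LCA
LCA = 32


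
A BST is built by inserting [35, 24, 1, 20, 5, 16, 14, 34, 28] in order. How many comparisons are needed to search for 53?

Search path for 53: 35
Found: False
Comparisons: 1


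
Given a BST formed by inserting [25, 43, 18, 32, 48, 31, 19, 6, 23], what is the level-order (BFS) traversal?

Tree insertion order: [25, 43, 18, 32, 48, 31, 19, 6, 23]
Tree (level-order array): [25, 18, 43, 6, 19, 32, 48, None, None, None, 23, 31]
BFS from the root, enqueuing left then right child of each popped node:
  queue [25] -> pop 25, enqueue [18, 43], visited so far: [25]
  queue [18, 43] -> pop 18, enqueue [6, 19], visited so far: [25, 18]
  queue [43, 6, 19] -> pop 43, enqueue [32, 48], visited so far: [25, 18, 43]
  queue [6, 19, 32, 48] -> pop 6, enqueue [none], visited so far: [25, 18, 43, 6]
  queue [19, 32, 48] -> pop 19, enqueue [23], visited so far: [25, 18, 43, 6, 19]
  queue [32, 48, 23] -> pop 32, enqueue [31], visited so far: [25, 18, 43, 6, 19, 32]
  queue [48, 23, 31] -> pop 48, enqueue [none], visited so far: [25, 18, 43, 6, 19, 32, 48]
  queue [23, 31] -> pop 23, enqueue [none], visited so far: [25, 18, 43, 6, 19, 32, 48, 23]
  queue [31] -> pop 31, enqueue [none], visited so far: [25, 18, 43, 6, 19, 32, 48, 23, 31]
Result: [25, 18, 43, 6, 19, 32, 48, 23, 31]


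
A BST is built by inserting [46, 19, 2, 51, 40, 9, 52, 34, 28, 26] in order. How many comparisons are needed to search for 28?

Search path for 28: 46 -> 19 -> 40 -> 34 -> 28
Found: True
Comparisons: 5


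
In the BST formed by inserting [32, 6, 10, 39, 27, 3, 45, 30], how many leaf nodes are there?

Tree built from: [32, 6, 10, 39, 27, 3, 45, 30]
Tree (level-order array): [32, 6, 39, 3, 10, None, 45, None, None, None, 27, None, None, None, 30]
Rule: A leaf has 0 children.
Per-node child counts:
  node 32: 2 child(ren)
  node 6: 2 child(ren)
  node 3: 0 child(ren)
  node 10: 1 child(ren)
  node 27: 1 child(ren)
  node 30: 0 child(ren)
  node 39: 1 child(ren)
  node 45: 0 child(ren)
Matching nodes: [3, 30, 45]
Count of leaf nodes: 3


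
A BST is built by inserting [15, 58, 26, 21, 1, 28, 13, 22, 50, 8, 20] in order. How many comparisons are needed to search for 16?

Search path for 16: 15 -> 58 -> 26 -> 21 -> 20
Found: False
Comparisons: 5


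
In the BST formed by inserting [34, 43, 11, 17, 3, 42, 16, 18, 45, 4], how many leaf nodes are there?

Tree built from: [34, 43, 11, 17, 3, 42, 16, 18, 45, 4]
Tree (level-order array): [34, 11, 43, 3, 17, 42, 45, None, 4, 16, 18]
Rule: A leaf has 0 children.
Per-node child counts:
  node 34: 2 child(ren)
  node 11: 2 child(ren)
  node 3: 1 child(ren)
  node 4: 0 child(ren)
  node 17: 2 child(ren)
  node 16: 0 child(ren)
  node 18: 0 child(ren)
  node 43: 2 child(ren)
  node 42: 0 child(ren)
  node 45: 0 child(ren)
Matching nodes: [4, 16, 18, 42, 45]
Count of leaf nodes: 5


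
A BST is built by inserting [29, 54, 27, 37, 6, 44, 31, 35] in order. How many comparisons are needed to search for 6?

Search path for 6: 29 -> 27 -> 6
Found: True
Comparisons: 3


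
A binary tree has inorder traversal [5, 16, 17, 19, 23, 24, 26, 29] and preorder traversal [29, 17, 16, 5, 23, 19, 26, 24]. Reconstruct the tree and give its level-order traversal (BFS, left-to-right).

Inorder:  [5, 16, 17, 19, 23, 24, 26, 29]
Preorder: [29, 17, 16, 5, 23, 19, 26, 24]
Algorithm: preorder visits root first, so consume preorder in order;
for each root, split the current inorder slice at that value into
left-subtree inorder and right-subtree inorder, then recurse.
Recursive splits:
  root=29; inorder splits into left=[5, 16, 17, 19, 23, 24, 26], right=[]
  root=17; inorder splits into left=[5, 16], right=[19, 23, 24, 26]
  root=16; inorder splits into left=[5], right=[]
  root=5; inorder splits into left=[], right=[]
  root=23; inorder splits into left=[19], right=[24, 26]
  root=19; inorder splits into left=[], right=[]
  root=26; inorder splits into left=[24], right=[]
  root=24; inorder splits into left=[], right=[]
Reconstructed level-order: [29, 17, 16, 23, 5, 19, 26, 24]


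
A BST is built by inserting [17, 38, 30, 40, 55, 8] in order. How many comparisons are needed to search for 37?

Search path for 37: 17 -> 38 -> 30
Found: False
Comparisons: 3


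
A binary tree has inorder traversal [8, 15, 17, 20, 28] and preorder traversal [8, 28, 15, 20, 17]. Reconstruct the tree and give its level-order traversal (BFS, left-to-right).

Inorder:  [8, 15, 17, 20, 28]
Preorder: [8, 28, 15, 20, 17]
Algorithm: preorder visits root first, so consume preorder in order;
for each root, split the current inorder slice at that value into
left-subtree inorder and right-subtree inorder, then recurse.
Recursive splits:
  root=8; inorder splits into left=[], right=[15, 17, 20, 28]
  root=28; inorder splits into left=[15, 17, 20], right=[]
  root=15; inorder splits into left=[], right=[17, 20]
  root=20; inorder splits into left=[17], right=[]
  root=17; inorder splits into left=[], right=[]
Reconstructed level-order: [8, 28, 15, 20, 17]


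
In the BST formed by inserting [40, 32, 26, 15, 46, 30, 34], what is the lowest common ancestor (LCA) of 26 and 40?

Tree insertion order: [40, 32, 26, 15, 46, 30, 34]
Tree (level-order array): [40, 32, 46, 26, 34, None, None, 15, 30]
In a BST, the LCA of p=26, q=40 is the first node v on the
root-to-leaf path with p <= v <= q (go left if both < v, right if both > v).
Walk from root:
  at 40: 26 <= 40 <= 40, this is the LCA
LCA = 40


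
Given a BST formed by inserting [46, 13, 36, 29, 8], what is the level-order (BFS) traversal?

Tree insertion order: [46, 13, 36, 29, 8]
Tree (level-order array): [46, 13, None, 8, 36, None, None, 29]
BFS from the root, enqueuing left then right child of each popped node:
  queue [46] -> pop 46, enqueue [13], visited so far: [46]
  queue [13] -> pop 13, enqueue [8, 36], visited so far: [46, 13]
  queue [8, 36] -> pop 8, enqueue [none], visited so far: [46, 13, 8]
  queue [36] -> pop 36, enqueue [29], visited so far: [46, 13, 8, 36]
  queue [29] -> pop 29, enqueue [none], visited so far: [46, 13, 8, 36, 29]
Result: [46, 13, 8, 36, 29]


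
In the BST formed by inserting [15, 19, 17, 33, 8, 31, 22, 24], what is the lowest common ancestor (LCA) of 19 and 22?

Tree insertion order: [15, 19, 17, 33, 8, 31, 22, 24]
Tree (level-order array): [15, 8, 19, None, None, 17, 33, None, None, 31, None, 22, None, None, 24]
In a BST, the LCA of p=19, q=22 is the first node v on the
root-to-leaf path with p <= v <= q (go left if both < v, right if both > v).
Walk from root:
  at 15: both 19 and 22 > 15, go right
  at 19: 19 <= 19 <= 22, this is the LCA
LCA = 19


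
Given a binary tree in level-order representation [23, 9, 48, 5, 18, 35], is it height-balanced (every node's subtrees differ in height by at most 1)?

Tree (level-order array): [23, 9, 48, 5, 18, 35]
Definition: a tree is height-balanced if, at every node, |h(left) - h(right)| <= 1 (empty subtree has height -1).
Bottom-up per-node check:
  node 5: h_left=-1, h_right=-1, diff=0 [OK], height=0
  node 18: h_left=-1, h_right=-1, diff=0 [OK], height=0
  node 9: h_left=0, h_right=0, diff=0 [OK], height=1
  node 35: h_left=-1, h_right=-1, diff=0 [OK], height=0
  node 48: h_left=0, h_right=-1, diff=1 [OK], height=1
  node 23: h_left=1, h_right=1, diff=0 [OK], height=2
All nodes satisfy the balance condition.
Result: Balanced


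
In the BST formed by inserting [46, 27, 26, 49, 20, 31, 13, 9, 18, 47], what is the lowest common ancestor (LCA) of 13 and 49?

Tree insertion order: [46, 27, 26, 49, 20, 31, 13, 9, 18, 47]
Tree (level-order array): [46, 27, 49, 26, 31, 47, None, 20, None, None, None, None, None, 13, None, 9, 18]
In a BST, the LCA of p=13, q=49 is the first node v on the
root-to-leaf path with p <= v <= q (go left if both < v, right if both > v).
Walk from root:
  at 46: 13 <= 46 <= 49, this is the LCA
LCA = 46


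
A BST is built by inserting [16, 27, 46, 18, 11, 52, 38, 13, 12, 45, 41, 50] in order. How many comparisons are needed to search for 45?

Search path for 45: 16 -> 27 -> 46 -> 38 -> 45
Found: True
Comparisons: 5


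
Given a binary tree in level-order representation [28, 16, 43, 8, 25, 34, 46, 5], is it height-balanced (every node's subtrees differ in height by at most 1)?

Tree (level-order array): [28, 16, 43, 8, 25, 34, 46, 5]
Definition: a tree is height-balanced if, at every node, |h(left) - h(right)| <= 1 (empty subtree has height -1).
Bottom-up per-node check:
  node 5: h_left=-1, h_right=-1, diff=0 [OK], height=0
  node 8: h_left=0, h_right=-1, diff=1 [OK], height=1
  node 25: h_left=-1, h_right=-1, diff=0 [OK], height=0
  node 16: h_left=1, h_right=0, diff=1 [OK], height=2
  node 34: h_left=-1, h_right=-1, diff=0 [OK], height=0
  node 46: h_left=-1, h_right=-1, diff=0 [OK], height=0
  node 43: h_left=0, h_right=0, diff=0 [OK], height=1
  node 28: h_left=2, h_right=1, diff=1 [OK], height=3
All nodes satisfy the balance condition.
Result: Balanced


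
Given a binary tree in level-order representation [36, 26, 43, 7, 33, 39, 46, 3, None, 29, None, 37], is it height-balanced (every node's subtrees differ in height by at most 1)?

Tree (level-order array): [36, 26, 43, 7, 33, 39, 46, 3, None, 29, None, 37]
Definition: a tree is height-balanced if, at every node, |h(left) - h(right)| <= 1 (empty subtree has height -1).
Bottom-up per-node check:
  node 3: h_left=-1, h_right=-1, diff=0 [OK], height=0
  node 7: h_left=0, h_right=-1, diff=1 [OK], height=1
  node 29: h_left=-1, h_right=-1, diff=0 [OK], height=0
  node 33: h_left=0, h_right=-1, diff=1 [OK], height=1
  node 26: h_left=1, h_right=1, diff=0 [OK], height=2
  node 37: h_left=-1, h_right=-1, diff=0 [OK], height=0
  node 39: h_left=0, h_right=-1, diff=1 [OK], height=1
  node 46: h_left=-1, h_right=-1, diff=0 [OK], height=0
  node 43: h_left=1, h_right=0, diff=1 [OK], height=2
  node 36: h_left=2, h_right=2, diff=0 [OK], height=3
All nodes satisfy the balance condition.
Result: Balanced


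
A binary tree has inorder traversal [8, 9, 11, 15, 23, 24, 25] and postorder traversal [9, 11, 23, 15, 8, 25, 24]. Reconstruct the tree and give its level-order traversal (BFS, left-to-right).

Inorder:   [8, 9, 11, 15, 23, 24, 25]
Postorder: [9, 11, 23, 15, 8, 25, 24]
Algorithm: postorder visits root last, so walk postorder right-to-left;
each value is the root of the current inorder slice — split it at that
value, recurse on the right subtree first, then the left.
Recursive splits:
  root=24; inorder splits into left=[8, 9, 11, 15, 23], right=[25]
  root=25; inorder splits into left=[], right=[]
  root=8; inorder splits into left=[], right=[9, 11, 15, 23]
  root=15; inorder splits into left=[9, 11], right=[23]
  root=23; inorder splits into left=[], right=[]
  root=11; inorder splits into left=[9], right=[]
  root=9; inorder splits into left=[], right=[]
Reconstructed level-order: [24, 8, 25, 15, 11, 23, 9]


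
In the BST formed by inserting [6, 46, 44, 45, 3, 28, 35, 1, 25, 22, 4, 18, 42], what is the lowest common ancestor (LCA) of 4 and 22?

Tree insertion order: [6, 46, 44, 45, 3, 28, 35, 1, 25, 22, 4, 18, 42]
Tree (level-order array): [6, 3, 46, 1, 4, 44, None, None, None, None, None, 28, 45, 25, 35, None, None, 22, None, None, 42, 18]
In a BST, the LCA of p=4, q=22 is the first node v on the
root-to-leaf path with p <= v <= q (go left if both < v, right if both > v).
Walk from root:
  at 6: 4 <= 6 <= 22, this is the LCA
LCA = 6


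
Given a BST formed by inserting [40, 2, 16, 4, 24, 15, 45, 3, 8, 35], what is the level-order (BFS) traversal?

Tree insertion order: [40, 2, 16, 4, 24, 15, 45, 3, 8, 35]
Tree (level-order array): [40, 2, 45, None, 16, None, None, 4, 24, 3, 15, None, 35, None, None, 8]
BFS from the root, enqueuing left then right child of each popped node:
  queue [40] -> pop 40, enqueue [2, 45], visited so far: [40]
  queue [2, 45] -> pop 2, enqueue [16], visited so far: [40, 2]
  queue [45, 16] -> pop 45, enqueue [none], visited so far: [40, 2, 45]
  queue [16] -> pop 16, enqueue [4, 24], visited so far: [40, 2, 45, 16]
  queue [4, 24] -> pop 4, enqueue [3, 15], visited so far: [40, 2, 45, 16, 4]
  queue [24, 3, 15] -> pop 24, enqueue [35], visited so far: [40, 2, 45, 16, 4, 24]
  queue [3, 15, 35] -> pop 3, enqueue [none], visited so far: [40, 2, 45, 16, 4, 24, 3]
  queue [15, 35] -> pop 15, enqueue [8], visited so far: [40, 2, 45, 16, 4, 24, 3, 15]
  queue [35, 8] -> pop 35, enqueue [none], visited so far: [40, 2, 45, 16, 4, 24, 3, 15, 35]
  queue [8] -> pop 8, enqueue [none], visited so far: [40, 2, 45, 16, 4, 24, 3, 15, 35, 8]
Result: [40, 2, 45, 16, 4, 24, 3, 15, 35, 8]


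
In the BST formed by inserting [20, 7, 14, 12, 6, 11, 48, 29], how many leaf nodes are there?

Tree built from: [20, 7, 14, 12, 6, 11, 48, 29]
Tree (level-order array): [20, 7, 48, 6, 14, 29, None, None, None, 12, None, None, None, 11]
Rule: A leaf has 0 children.
Per-node child counts:
  node 20: 2 child(ren)
  node 7: 2 child(ren)
  node 6: 0 child(ren)
  node 14: 1 child(ren)
  node 12: 1 child(ren)
  node 11: 0 child(ren)
  node 48: 1 child(ren)
  node 29: 0 child(ren)
Matching nodes: [6, 11, 29]
Count of leaf nodes: 3


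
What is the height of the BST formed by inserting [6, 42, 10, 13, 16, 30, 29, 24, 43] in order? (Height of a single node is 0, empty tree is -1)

Insertion order: [6, 42, 10, 13, 16, 30, 29, 24, 43]
Tree (level-order array): [6, None, 42, 10, 43, None, 13, None, None, None, 16, None, 30, 29, None, 24]
Compute height bottom-up (empty subtree = -1):
  height(24) = 1 + max(-1, -1) = 0
  height(29) = 1 + max(0, -1) = 1
  height(30) = 1 + max(1, -1) = 2
  height(16) = 1 + max(-1, 2) = 3
  height(13) = 1 + max(-1, 3) = 4
  height(10) = 1 + max(-1, 4) = 5
  height(43) = 1 + max(-1, -1) = 0
  height(42) = 1 + max(5, 0) = 6
  height(6) = 1 + max(-1, 6) = 7
Height = 7


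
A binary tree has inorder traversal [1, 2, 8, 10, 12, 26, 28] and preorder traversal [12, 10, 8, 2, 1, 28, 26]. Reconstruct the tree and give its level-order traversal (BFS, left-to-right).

Inorder:  [1, 2, 8, 10, 12, 26, 28]
Preorder: [12, 10, 8, 2, 1, 28, 26]
Algorithm: preorder visits root first, so consume preorder in order;
for each root, split the current inorder slice at that value into
left-subtree inorder and right-subtree inorder, then recurse.
Recursive splits:
  root=12; inorder splits into left=[1, 2, 8, 10], right=[26, 28]
  root=10; inorder splits into left=[1, 2, 8], right=[]
  root=8; inorder splits into left=[1, 2], right=[]
  root=2; inorder splits into left=[1], right=[]
  root=1; inorder splits into left=[], right=[]
  root=28; inorder splits into left=[26], right=[]
  root=26; inorder splits into left=[], right=[]
Reconstructed level-order: [12, 10, 28, 8, 26, 2, 1]
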